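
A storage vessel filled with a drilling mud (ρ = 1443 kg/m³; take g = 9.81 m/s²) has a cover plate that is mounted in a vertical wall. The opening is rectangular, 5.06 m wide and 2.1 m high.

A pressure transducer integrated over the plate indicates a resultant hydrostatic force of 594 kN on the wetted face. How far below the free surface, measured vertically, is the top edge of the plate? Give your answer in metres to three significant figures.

γ = ρg = 1443 × 9.81 / 1000 = 14.15583 kN/m³.
A = 5.06 × 2.1 = 10.626 m².
From F = γ·h_c·A, the centroid depth is h_c = 594/(14.15583 × 10.626) = 3.94895 m.
The centroid lies 2.1/2 = 1.05 m below the top edge, so the top edge sits at h_top = 3.94895 − 1.05 = 2.89895 m below the surface.

d_top ≈ 2.90 m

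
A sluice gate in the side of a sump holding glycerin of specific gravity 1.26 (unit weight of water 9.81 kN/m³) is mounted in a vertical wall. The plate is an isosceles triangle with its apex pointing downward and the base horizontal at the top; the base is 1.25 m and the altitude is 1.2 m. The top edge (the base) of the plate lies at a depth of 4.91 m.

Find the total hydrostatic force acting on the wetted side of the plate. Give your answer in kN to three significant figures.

γ = 1.26 × 9.81 = 12.3606 kN/m³.
With the apex down, the centroid sits h/3 = 1.2/3 = 0.4 m below the base (the top edge), so the centroid depth is h_c = 4.91 + 0.4 = 5.31 m.
A = ½ × 1.25 × 1.2 = 0.75 m².
Resultant F = γ·h_c·A = 12.3606 × 5.31 × 0.75 = 49.2261 kN.

F ≈ 49.2 kN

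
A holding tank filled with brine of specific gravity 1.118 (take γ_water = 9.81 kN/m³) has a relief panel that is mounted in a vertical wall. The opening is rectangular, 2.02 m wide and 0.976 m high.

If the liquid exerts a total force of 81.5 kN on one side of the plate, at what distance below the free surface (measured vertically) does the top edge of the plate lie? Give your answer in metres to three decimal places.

γ = 1.118 × 9.81 = 10.96758 kN/m³.
A = 2.02 × 0.976 = 1.97152 m².
From F = γ·h_c·A, the centroid depth is h_c = 81.5/(10.96758 × 1.97152) = 3.76917 m.
The centroid lies 0.976/2 = 0.488 m below the top edge, so the top edge sits at h_top = 3.76917 − 0.488 = 3.28117 m below the surface.

d_top ≈ 3.281 m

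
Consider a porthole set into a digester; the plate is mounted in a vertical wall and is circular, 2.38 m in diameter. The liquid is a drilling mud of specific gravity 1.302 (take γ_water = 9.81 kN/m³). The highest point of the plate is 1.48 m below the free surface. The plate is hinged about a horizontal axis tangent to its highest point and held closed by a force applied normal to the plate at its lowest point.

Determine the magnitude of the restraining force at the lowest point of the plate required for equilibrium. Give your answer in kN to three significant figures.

P ≈ 84.3 kN

γ = 1.302 × 9.81 = 12.77262 kN/m³.
The centroid is at the centre, 1.19 m below the top of the plate, so the centroid depth is h_c = 1.48 + 1.19 = 2.67 m.
A = π(1.19)² = 4.44881 m².
Resultant F = γ·h_c·A = 12.77262 × 2.67 × 4.44881 = 151.717 kN.
I_c = πr⁴/4 = π × 1.19⁴/4 = 1.57499 m⁴.
Centre of pressure: y_p = y_c + I_c/(y_c·A) = 2.67 + 1.57499/(2.67 × 4.44881) = 2.67 + 0.132594 = 2.80259 m along the plane.
The resultant acts 1.19 + 0.132594 = 1.32259 m (along the plate) below the hinge at the top edge, so the moment about the hinge is M = F × 1.32259 = 151.717 × 1.32259 = 200.659 kN·m.
A normal force at the bottom, 2.38 m from the hinge, must supply this moment: P = 200.659/2.38 = 84.3105 kN.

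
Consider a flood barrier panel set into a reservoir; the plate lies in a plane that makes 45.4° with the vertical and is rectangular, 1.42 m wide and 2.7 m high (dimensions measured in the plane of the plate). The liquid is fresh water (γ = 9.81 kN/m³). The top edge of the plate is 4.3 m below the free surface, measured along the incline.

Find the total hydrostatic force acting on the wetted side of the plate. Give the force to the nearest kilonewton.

γ = 9.81 kN/m³.
The plate makes 45.4° with the vertical, i.e. θ = 90° − 45.4° = 44.6° to the horizontal. Measuring y along the incline from the free-surface line, vertical depth h = y·sinθ with sinθ = 0.702153.
The centroid lies 2.7/2 = 1.35 m below the top edge, so y_c = 4.3 + 1.35 = 5.65 m and h_c = 5.65 × 0.702153 = 3.96716 m.
A = 1.42 × 2.7 = 3.834 m².
Resultant F = γ·h_c·A = 9.81 × 3.96716 × 3.834 = 149.211 kN.

F ≈ 149 kN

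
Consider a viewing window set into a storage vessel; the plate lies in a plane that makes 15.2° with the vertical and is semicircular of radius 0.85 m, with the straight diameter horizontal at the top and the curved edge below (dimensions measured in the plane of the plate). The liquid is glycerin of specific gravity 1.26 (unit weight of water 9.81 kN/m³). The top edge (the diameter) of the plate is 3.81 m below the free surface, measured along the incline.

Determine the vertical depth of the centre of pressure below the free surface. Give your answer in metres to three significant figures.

γ = 1.26 × 9.81 = 12.3606 kN/m³.
The plate makes 15.2° with the vertical, i.e. θ = 90° − 15.2° = 74.8° to the horizontal. Measuring y along the incline from the free-surface line, vertical depth h = y·sinθ with sinθ = 0.965016.
The centroid of a semicircle lies 4r/(3π) = 0.360751 m from the diameter, here below the top edge, so y_c = 3.81 + 0.360751 = 4.17075 m and h_c = 4.17075 × 0.965016 = 4.02484 m.
A = πr²/2 = π × 0.85²/2 = 1.1349 m².
Resultant F = γ·h_c·A = 12.3606 × 4.02484 × 1.1349 = 56.4606 kN.
I_c = (π/8 − 8/(9π))·r⁴ = 0.109757 × 0.85⁴ = 0.0572938 m⁴.
Centre of pressure: y_p = y_c + I_c/(y_c·A) = 4.17075 + 0.0572938/(4.17075 × 1.1349) = 4.17075 + 0.0121042 = 4.18285 m along the plane.
Vertically, h_p = y_p·sinθ = 4.18285 × 0.965016 = 4.03652 m.

h_p = 4.04 m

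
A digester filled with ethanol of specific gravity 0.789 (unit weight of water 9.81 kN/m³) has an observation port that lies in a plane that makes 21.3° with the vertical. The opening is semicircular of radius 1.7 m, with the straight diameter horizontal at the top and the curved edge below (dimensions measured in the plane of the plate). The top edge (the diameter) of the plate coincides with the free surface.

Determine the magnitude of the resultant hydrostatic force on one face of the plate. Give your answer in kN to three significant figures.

F ≈ 23.6 kN

γ = 0.789 × 9.81 = 7.74009 kN/m³.
The plate makes 21.3° with the vertical, i.e. θ = 90° − 21.3° = 68.7° to the horizontal. Measuring y along the incline from the free-surface line, vertical depth h = y·sinθ with sinθ = 0.931691.
The centroid of a semicircle lies 4r/(3π) = 0.721502 m from the diameter, here below the top edge, so y_c = 0.721502 m and h_c = 0.721502 × 0.931691 = 0.672217 m.
A = πr²/2 = π × 1.7²/2 = 4.5396 m².
Resultant F = γ·h_c·A = 7.74009 × 0.672217 × 4.5396 = 23.6196 kN.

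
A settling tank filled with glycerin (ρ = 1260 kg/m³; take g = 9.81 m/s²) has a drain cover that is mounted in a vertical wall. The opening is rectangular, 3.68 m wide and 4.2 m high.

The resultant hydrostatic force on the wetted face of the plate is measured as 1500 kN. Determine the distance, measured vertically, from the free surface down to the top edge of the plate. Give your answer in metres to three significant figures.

d_top ≈ 5.75 m

γ = ρg = 1260 × 9.81 / 1000 = 12.3606 kN/m³.
A = 3.68 × 4.2 = 15.456 m².
From F = γ·h_c·A, the centroid depth is h_c = 1500/(12.3606 × 15.456) = 7.85154 m.
The centroid lies 4.2/2 = 2.1 m below the top edge, so the top edge sits at h_top = 7.85154 − 2.1 = 5.75154 m below the surface.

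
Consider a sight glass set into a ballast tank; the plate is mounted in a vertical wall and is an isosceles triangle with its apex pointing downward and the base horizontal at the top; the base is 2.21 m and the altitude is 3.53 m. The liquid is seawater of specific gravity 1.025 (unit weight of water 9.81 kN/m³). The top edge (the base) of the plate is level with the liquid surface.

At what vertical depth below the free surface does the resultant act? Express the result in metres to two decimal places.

h_p = 1.77 m

γ = 1.025 × 9.81 = 10.05525 kN/m³.
With the apex down, the centroid sits h/3 = 3.53/3 = 1.17667 m below the base (the top edge), so the centroid depth is h_c = 1.17667 m.
A = ½ × 2.21 × 3.53 = 3.90065 m².
Resultant F = γ·h_c·A = 10.05525 × 1.17667 × 3.90065 = 46.1514 kN.
I_c = b·h³/36 = 2.21 × 3.53³/36 = 2.70031 m⁴.
Centre of pressure: y_p = y_c + I_c/(y_c·A) = 1.17667 + 2.70031/(1.17667 × 3.90065) = 1.17667 + 0.588331 = 1.765 m along the plane.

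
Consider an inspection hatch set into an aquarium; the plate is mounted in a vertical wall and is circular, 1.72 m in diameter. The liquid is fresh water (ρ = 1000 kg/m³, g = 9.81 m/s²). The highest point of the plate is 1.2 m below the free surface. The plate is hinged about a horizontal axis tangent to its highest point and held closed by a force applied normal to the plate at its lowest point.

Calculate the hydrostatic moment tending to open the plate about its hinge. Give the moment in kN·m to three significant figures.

γ = ρg = 1000 × 9.81 = 9810 N/m³ = 9.81 kN/m³.
The centroid is at the centre, 0.86 m below the top of the plate, so the centroid depth is h_c = 1.2 + 0.86 = 2.06 m.
A = π(0.86)² = 2.32352 m².
Resultant F = γ·h_c·A = 9.81 × 2.06 × 2.32352 = 46.9551 kN.
I_c = πr⁴/4 = π × 0.86⁴/4 = 0.429619 m⁴.
Centre of pressure: y_p = y_c + I_c/(y_c·A) = 2.06 + 0.429619/(2.06 × 2.32352) = 2.06 + 0.0897573 = 2.14976 m along the plane.
The resultant acts 0.86 + 0.0897573 = 0.949757 m (along the plate) below the hinge at the top edge, so the moment about the hinge is M = F × 0.949757 = 46.9551 × 0.949757 = 44.5959 kN·m.

M ≈ 44.6 kN·m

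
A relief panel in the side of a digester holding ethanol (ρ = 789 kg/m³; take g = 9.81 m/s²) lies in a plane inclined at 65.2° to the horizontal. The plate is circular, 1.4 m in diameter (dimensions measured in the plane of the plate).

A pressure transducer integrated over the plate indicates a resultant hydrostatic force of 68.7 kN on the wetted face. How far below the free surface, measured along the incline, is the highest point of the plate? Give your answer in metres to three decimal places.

y_top ≈ 5.652 m

γ = ρg = 789 × 9.81 / 1000 = 7.74009 kN/m³.
A = π(0.7)² = 1.53938 m².
From F = γ·h_c·A, the centroid depth is h_c = 68.7/(7.74009 × 1.53938) = 5.76587 m.
Let θ = 65.2° be the plate's angle to the horizontal; measure y along the incline from where the plane meets the free surface. Vertical depth h = y·sinθ with sinθ = 0.907777.
Along the incline, y_c = h_c/sinθ = 5.76587/0.907777 = 6.35164 m.
The centroid is at the centre, 0.7 m below the top of the plate, so the highest point sits at y_top = 6.35164 − 0.7 = 5.65164 m along the incline.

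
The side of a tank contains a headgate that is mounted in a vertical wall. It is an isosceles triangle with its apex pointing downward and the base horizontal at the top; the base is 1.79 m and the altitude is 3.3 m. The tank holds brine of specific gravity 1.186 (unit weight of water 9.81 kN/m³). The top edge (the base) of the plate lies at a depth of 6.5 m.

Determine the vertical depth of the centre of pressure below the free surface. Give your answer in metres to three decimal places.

h_p = 7.680 m

γ = 1.186 × 9.81 = 11.63466 kN/m³.
With the apex down, the centroid sits h/3 = 3.3/3 = 1.1 m below the base (the top edge), so the centroid depth is h_c = 6.5 + 1.1 = 7.6 m.
A = ½ × 1.79 × 3.3 = 2.9535 m².
Resultant F = γ·h_c·A = 11.63466 × 7.6 × 2.9535 = 261.159 kN.
I_c = b·h³/36 = 1.79 × 3.3³/36 = 1.78687 m⁴.
Centre of pressure: y_p = y_c + I_c/(y_c·A) = 7.6 + 1.78687/(7.6 × 2.9535) = 7.6 + 0.0796054 = 7.67961 m along the plane.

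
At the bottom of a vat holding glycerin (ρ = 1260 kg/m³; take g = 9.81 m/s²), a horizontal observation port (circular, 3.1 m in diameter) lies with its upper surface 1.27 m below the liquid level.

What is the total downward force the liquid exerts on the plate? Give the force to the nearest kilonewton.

γ = ρg = 1260 × 9.81 / 1000 = 12.3606 kN/m³.
The plate is horizontal, so pressure is uniform at p = γ·h = 12.3606 × 1.27 = 15.698 kN/m².
A = π(1.55)² = 7.54768 m².
F = p·A = 15.698 × 7.54768 = 118.483 kN.

F ≈ 118 kN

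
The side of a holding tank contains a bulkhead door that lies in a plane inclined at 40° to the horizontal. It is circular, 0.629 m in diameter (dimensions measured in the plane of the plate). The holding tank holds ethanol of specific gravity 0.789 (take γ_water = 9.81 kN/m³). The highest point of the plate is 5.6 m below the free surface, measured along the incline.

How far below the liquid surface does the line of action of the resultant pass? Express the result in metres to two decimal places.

γ = 0.789 × 9.81 = 7.74009 kN/m³.
Let θ = 40° be the plate's angle to the horizontal; measure y along the incline from where the plane meets the free surface. Vertical depth h = y·sinθ with sinθ = 0.642788.
The centroid is at the centre, 0.3145 m below the top of the plate, so y_c = 5.6 + 0.3145 = 5.9145 m and h_c = 5.9145 × 0.642788 = 3.80177 m.
A = π(0.3145)² = 0.310736 m².
Resultant F = γ·h_c·A = 7.74009 × 3.80177 × 0.310736 = 9.14373 kN.
I_c = πr⁴/4 = π × 0.3145⁴/4 = 0.00768374 m⁴.
Centre of pressure: y_p = y_c + I_c/(y_c·A) = 5.9145 + 0.00768374/(5.9145 × 0.310736) = 5.9145 + 0.00418084 = 5.91868 m along the plane.
Vertically, h_p = y_p·sinθ = 5.91868 × 0.642788 = 3.80446 m.

h_p = 3.80 m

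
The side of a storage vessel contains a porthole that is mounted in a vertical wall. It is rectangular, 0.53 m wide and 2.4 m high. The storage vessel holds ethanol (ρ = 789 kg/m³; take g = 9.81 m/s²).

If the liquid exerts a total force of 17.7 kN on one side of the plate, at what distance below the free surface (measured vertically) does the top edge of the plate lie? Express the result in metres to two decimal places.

γ = ρg = 789 × 9.81 / 1000 = 7.74009 kN/m³.
A = 0.53 × 2.4 = 1.272 m².
From F = γ·h_c·A, the centroid depth is h_c = 17.7/(7.74009 × 1.272) = 1.79779 m.
The centroid lies 2.4/2 = 1.2 m below the top edge, so the top edge sits at h_top = 1.79779 − 1.2 = 0.59779 m below the surface.

d_top ≈ 0.60 m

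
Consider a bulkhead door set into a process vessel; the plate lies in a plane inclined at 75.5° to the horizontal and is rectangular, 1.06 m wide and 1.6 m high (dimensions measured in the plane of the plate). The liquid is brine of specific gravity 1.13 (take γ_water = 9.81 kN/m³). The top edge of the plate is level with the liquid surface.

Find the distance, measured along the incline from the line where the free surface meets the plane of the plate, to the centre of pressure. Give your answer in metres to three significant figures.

y_p = 1.07 m

γ = 1.13 × 9.81 = 11.0853 kN/m³.
Let θ = 75.5° be the plate's angle to the horizontal; measure y along the incline from where the plane meets the free surface. Vertical depth h = y·sinθ with sinθ = 0.968148.
The centroid lies 1.6/2 = 0.8 m below the top edge, so y_c = 0.8 m and h_c = 0.8 × 0.968148 = 0.774518 m.
A = 1.06 × 1.6 = 1.696 m².
Resultant F = γ·h_c·A = 11.0853 × 0.774518 × 1.696 = 14.5615 kN.
I_c = b·h³/12 = 1.06 × 1.6³/12 = 0.361813 m⁴.
Centre of pressure: y_p = y_c + I_c/(y_c·A) = 0.8 + 0.361813/(0.8 × 1.696) = 0.8 + 0.266666 = 1.06667 m along the plane.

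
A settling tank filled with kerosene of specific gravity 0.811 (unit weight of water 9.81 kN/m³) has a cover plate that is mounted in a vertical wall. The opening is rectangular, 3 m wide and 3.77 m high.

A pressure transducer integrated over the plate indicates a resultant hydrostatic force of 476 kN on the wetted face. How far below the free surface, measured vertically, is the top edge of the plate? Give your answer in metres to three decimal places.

γ = 0.811 × 9.81 = 7.95591 kN/m³.
A = 3 × 3.77 = 11.31 m².
From F = γ·h_c·A, the centroid depth is h_c = 476/(7.95591 × 11.31) = 5.28999 m.
The centroid lies 3.77/2 = 1.885 m below the top edge, so the top edge sits at h_top = 5.28999 − 1.885 = 3.40499 m below the surface.

d_top ≈ 3.405 m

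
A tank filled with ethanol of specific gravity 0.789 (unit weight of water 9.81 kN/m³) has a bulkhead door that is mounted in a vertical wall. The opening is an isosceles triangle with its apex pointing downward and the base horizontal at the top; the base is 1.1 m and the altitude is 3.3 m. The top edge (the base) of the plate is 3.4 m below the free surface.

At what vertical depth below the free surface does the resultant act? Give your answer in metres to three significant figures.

h_p = 4.63 m

γ = 0.789 × 9.81 = 7.74009 kN/m³.
With the apex down, the centroid sits h/3 = 3.3/3 = 1.1 m below the base (the top edge), so the centroid depth is h_c = 3.4 + 1.1 = 4.5 m.
A = ½ × 1.1 × 3.3 = 1.815 m².
Resultant F = γ·h_c·A = 7.74009 × 4.5 × 1.815 = 63.2172 kN.
I_c = b·h³/36 = 1.1 × 3.3³/36 = 1.09808 m⁴.
Centre of pressure: y_p = y_c + I_c/(y_c·A) = 4.5 + 1.09808/(4.5 × 1.815) = 4.5 + 0.134445 = 4.63445 m along the plane.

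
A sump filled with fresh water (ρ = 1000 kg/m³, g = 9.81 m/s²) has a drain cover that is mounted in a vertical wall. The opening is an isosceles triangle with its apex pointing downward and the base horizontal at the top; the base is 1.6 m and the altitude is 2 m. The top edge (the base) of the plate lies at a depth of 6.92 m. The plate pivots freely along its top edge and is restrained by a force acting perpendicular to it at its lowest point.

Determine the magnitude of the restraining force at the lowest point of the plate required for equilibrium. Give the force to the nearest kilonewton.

P ≈ 41 kN

γ = ρg = 1000 × 9.81 = 9810 N/m³ = 9.81 kN/m³.
With the apex down, the centroid sits h/3 = 2/3 = 0.666667 m below the base (the top edge), so the centroid depth is h_c = 6.92 + 0.666667 = 7.58667 m.
A = ½ × 1.6 × 2 = 1.6 m².
Resultant F = γ·h_c·A = 9.81 × 7.58667 × 1.6 = 119.08 kN.
I_c = b·h³/36 = 1.6 × 2³/36 = 0.355556 m⁴.
Centre of pressure: y_p = y_c + I_c/(y_c·A) = 7.58667 + 0.355556/(7.58667 × 1.6) = 7.58667 + 0.0292912 = 7.61596 m along the plane.
The resultant acts 0.666667 + 0.0292912 = 0.695958 m (along the plate) below the hinge at the top edge, so the moment about the hinge is M = F × 0.695958 = 119.08 × 0.695958 = 82.8747 kN·m.
A normal force at the bottom, 2 m from the hinge, must supply this moment: P = 82.8747/2 = 41.4374 kN.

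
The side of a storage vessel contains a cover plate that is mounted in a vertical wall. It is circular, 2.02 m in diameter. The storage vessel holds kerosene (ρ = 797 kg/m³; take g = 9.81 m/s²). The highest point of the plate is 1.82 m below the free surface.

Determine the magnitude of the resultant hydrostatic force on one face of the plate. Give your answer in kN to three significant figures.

γ = ρg = 797 × 9.81 / 1000 = 7.81857 kN/m³.
The centroid is at the centre, 1.01 m below the top of the plate, so the centroid depth is h_c = 1.82 + 1.01 = 2.83 m.
A = π(1.01)² = 3.20474 m².
Resultant F = γ·h_c·A = 7.81857 × 2.83 × 3.20474 = 70.9098 kN.

F ≈ 70.9 kN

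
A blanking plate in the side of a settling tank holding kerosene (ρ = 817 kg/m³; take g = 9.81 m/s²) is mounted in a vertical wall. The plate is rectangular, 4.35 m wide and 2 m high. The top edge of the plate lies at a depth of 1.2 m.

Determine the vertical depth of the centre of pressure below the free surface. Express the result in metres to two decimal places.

h_p = 2.35 m

γ = ρg = 817 × 9.81 / 1000 = 8.01477 kN/m³.
The centroid lies 2/2 = 1 m below the top edge, so the centroid depth is h_c = 1.2 + 1 = 2.2 m.
A = 4.35 × 2 = 8.7 m².
Resultant F = γ·h_c·A = 8.01477 × 2.2 × 8.7 = 153.403 kN.
I_c = b·h³/12 = 4.35 × 2³/12 = 2.9 m⁴.
Centre of pressure: y_p = y_c + I_c/(y_c·A) = 2.2 + 2.9/(2.2 × 8.7) = 2.2 + 0.151515 = 2.35152 m along the plane.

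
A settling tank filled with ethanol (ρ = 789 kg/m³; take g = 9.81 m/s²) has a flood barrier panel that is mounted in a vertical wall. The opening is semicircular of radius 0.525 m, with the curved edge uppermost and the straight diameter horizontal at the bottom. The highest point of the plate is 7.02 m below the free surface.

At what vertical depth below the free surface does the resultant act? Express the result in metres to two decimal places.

h_p = 7.32 m

γ = ρg = 789 × 9.81 / 1000 = 7.74009 kN/m³.
The centroid lies 4r/(3π) = 0.222817 m above the diameter, so r − 4r/(3π) = 0.525 − 0.222817 = 0.302183 m below the topmost point, so the centroid depth is h_c = 7.02 + 0.302183 = 7.32218 m.
A = πr²/2 = π × 0.525²/2 = 0.432951 m².
Resultant F = γ·h_c·A = 7.74009 × 7.32218 × 0.432951 = 24.5372 kN.
I_c = (π/8 − 8/(9π))·r⁴ = 0.109757 × 0.525⁴ = 0.00833814 m⁴.
Centre of pressure: y_p = y_c + I_c/(y_c·A) = 7.32218 + 0.00833814/(7.32218 × 0.432951) = 7.32218 + 0.00263021 = 7.32481 m along the plane.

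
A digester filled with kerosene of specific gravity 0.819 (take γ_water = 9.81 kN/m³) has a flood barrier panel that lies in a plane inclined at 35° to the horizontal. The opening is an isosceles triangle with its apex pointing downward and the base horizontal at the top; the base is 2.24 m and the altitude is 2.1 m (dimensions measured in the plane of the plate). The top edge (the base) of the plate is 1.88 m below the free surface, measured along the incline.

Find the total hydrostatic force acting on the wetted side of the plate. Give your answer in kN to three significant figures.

F ≈ 28.0 kN

γ = 0.819 × 9.81 = 8.03439 kN/m³.
Let θ = 35° be the plate's angle to the horizontal; measure y along the incline from where the plane meets the free surface. Vertical depth h = y·sinθ with sinθ = 0.573576.
With the apex down, the centroid sits h/3 = 2.1/3 = 0.7 m below the base (the top edge), so y_c = 1.88 + 0.7 = 2.58 m and h_c = 2.58 × 0.573576 = 1.47983 m.
A = ½ × 2.24 × 2.1 = 2.352 m².
Resultant F = γ·h_c·A = 8.03439 × 1.47983 × 2.352 = 27.9642 kN.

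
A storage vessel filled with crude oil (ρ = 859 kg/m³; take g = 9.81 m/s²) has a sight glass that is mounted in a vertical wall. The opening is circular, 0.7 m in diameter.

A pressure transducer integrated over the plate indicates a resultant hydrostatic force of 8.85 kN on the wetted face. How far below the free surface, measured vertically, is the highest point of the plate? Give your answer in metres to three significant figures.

d_top ≈ 2.38 m

γ = ρg = 859 × 9.81 / 1000 = 8.42679 kN/m³.
A = π(0.35)² = 0.384845 m².
From F = γ·h_c·A, the centroid depth is h_c = 8.85/(8.42679 × 0.384845) = 2.72895 m.
The centroid is at the centre, 0.35 m below the top of the plate, so the highest point sits at h_top = 2.72895 − 0.35 = 2.37895 m below the surface.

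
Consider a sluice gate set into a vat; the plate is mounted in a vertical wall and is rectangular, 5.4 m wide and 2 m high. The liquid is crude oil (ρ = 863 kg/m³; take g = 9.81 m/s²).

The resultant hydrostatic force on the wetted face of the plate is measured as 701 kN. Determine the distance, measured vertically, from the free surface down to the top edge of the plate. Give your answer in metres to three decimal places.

d_top ≈ 6.667 m

γ = ρg = 863 × 9.81 / 1000 = 8.46603 kN/m³.
A = 5.4 × 2 = 10.8 m².
From F = γ·h_c·A, the centroid depth is h_c = 701/(8.46603 × 10.8) = 7.66681 m.
The centroid lies 2/2 = 1 m below the top edge, so the top edge sits at h_top = 7.66681 − 1 = 6.66681 m below the surface.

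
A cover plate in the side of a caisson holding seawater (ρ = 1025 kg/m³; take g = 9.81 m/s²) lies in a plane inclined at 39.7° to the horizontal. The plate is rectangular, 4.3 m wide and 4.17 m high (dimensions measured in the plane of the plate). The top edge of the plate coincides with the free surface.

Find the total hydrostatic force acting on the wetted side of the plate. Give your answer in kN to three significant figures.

F ≈ 240 kN

γ = ρg = 1025 × 9.81 / 1000 = 10.05525 kN/m³.
Let θ = 39.7° be the plate's angle to the horizontal; measure y along the incline from where the plane meets the free surface. Vertical depth h = y·sinθ with sinθ = 0.638768.
The centroid lies 4.17/2 = 2.085 m below the top edge, so y_c = 2.085 m and h_c = 2.085 × 0.638768 = 1.33183 m.
A = 4.3 × 4.17 = 17.931 m².
Resultant F = γ·h_c·A = 10.05525 × 1.33183 × 17.931 = 240.13 kN.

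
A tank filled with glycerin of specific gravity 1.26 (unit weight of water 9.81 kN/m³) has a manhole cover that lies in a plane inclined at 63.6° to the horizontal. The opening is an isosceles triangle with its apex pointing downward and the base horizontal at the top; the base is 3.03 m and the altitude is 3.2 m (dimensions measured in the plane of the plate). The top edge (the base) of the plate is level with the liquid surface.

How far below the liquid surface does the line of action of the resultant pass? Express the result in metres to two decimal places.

γ = 1.26 × 9.81 = 12.3606 kN/m³.
Let θ = 63.6° be the plate's angle to the horizontal; measure y along the incline from where the plane meets the free surface. Vertical depth h = y·sinθ with sinθ = 0.895712.
With the apex down, the centroid sits h/3 = 3.2/3 = 1.06667 m below the base (the top edge), so y_c = 1.06667 m and h_c = 1.06667 × 0.895712 = 0.955429 m.
A = ½ × 3.03 × 3.2 = 4.848 m².
Resultant F = γ·h_c·A = 12.3606 × 0.955429 × 4.848 = 57.2533 kN.
I_c = b·h³/36 = 3.03 × 3.2³/36 = 2.75797 m⁴.
Centre of pressure: y_p = y_c + I_c/(y_c·A) = 1.06667 + 2.75797/(1.06667 × 4.848) = 1.06667 + 0.533331 = 1.6 m along the plane.
Vertically, h_p = y_p·sinθ = 1.6 × 0.895712 = 1.43314 m.

h_p = 1.43 m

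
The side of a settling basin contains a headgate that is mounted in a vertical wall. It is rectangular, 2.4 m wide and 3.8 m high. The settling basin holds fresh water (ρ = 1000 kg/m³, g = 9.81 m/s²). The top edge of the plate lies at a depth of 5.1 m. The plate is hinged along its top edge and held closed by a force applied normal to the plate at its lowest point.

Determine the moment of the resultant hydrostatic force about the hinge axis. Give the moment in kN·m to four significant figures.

M ≈ 1298 kN·m

γ = ρg = 1000 × 9.81 = 9810 N/m³ = 9.81 kN/m³.
The centroid lies 3.8/2 = 1.9 m below the top edge, so the centroid depth is h_c = 5.1 + 1.9 = 7 m.
A = 2.4 × 3.8 = 9.12 m².
Resultant F = γ·h_c·A = 9.81 × 7 × 9.12 = 626.27 kN.
I_c = b·h³/12 = 2.4 × 3.8³/12 = 10.9744 m⁴.
Centre of pressure: y_p = y_c + I_c/(y_c·A) = 7 + 10.9744/(7 × 9.12) = 7 + 0.171905 = 7.1719 m along the plane.
The resultant acts 1.9 + 0.171905 = 2.07191 m (along the plate) below the hinge at the top edge, so the moment about the hinge is M = F × 2.07191 = 626.27 × 2.07191 = 1297.58 kN·m.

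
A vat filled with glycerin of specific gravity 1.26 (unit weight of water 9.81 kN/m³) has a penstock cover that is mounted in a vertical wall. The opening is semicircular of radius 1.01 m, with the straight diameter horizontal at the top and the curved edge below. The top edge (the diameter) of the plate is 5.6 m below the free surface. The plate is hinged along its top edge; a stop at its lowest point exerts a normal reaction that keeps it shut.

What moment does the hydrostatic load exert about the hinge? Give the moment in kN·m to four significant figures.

γ = 1.26 × 9.81 = 12.3606 kN/m³.
The centroid of a semicircle lies 4r/(3π) = 0.428657 m from the diameter, here below the top edge, so the centroid depth is h_c = 5.6 + 0.428657 = 6.02866 m.
A = πr²/2 = π × 1.01²/2 = 1.60237 m².
Resultant F = γ·h_c·A = 12.3606 × 6.02866 × 1.60237 = 119.405 kN.
I_c = (π/8 − 8/(9π))·r⁴ = 0.109757 × 1.01⁴ = 0.114214 m⁴.
Centre of pressure: y_p = y_c + I_c/(y_c·A) = 6.02866 + 0.114214/(6.02866 × 1.60237) = 6.02866 + 0.0118232 = 6.04048 m along the plane.
The resultant acts 0.428657 + 0.0118232 = 0.44048 m (along the plate) below the hinge at the top edge, so the moment about the hinge is M = F × 0.44048 = 119.405 × 0.44048 = 52.5955 kN·m.

M ≈ 52.60 kN·m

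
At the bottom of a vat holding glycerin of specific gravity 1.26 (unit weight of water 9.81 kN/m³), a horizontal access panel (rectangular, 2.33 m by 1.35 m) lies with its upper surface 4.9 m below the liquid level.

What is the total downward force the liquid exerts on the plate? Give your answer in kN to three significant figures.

γ = 1.26 × 9.81 = 12.3606 kN/m³.
The plate is horizontal, so pressure is uniform at p = γ·h = 12.3606 × 4.9 = 60.5669 kN/m².
A = 2.33 × 1.35 = 3.1455 m².
F = p·A = 60.5669 × 3.1455 = 190.513 kN.

F ≈ 191 kN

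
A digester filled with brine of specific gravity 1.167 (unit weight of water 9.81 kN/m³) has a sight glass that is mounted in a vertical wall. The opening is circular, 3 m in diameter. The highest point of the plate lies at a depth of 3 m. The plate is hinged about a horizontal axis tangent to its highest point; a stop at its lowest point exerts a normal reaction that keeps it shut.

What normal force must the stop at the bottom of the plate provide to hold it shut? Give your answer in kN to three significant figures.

P ≈ 197 kN

γ = 1.167 × 9.81 = 11.44827 kN/m³.
The centroid is at the centre, 1.5 m below the top of the plate, so the centroid depth is h_c = 3 + 1.5 = 4.5 m.
A = π(1.5)² = 7.06858 m².
Resultant F = γ·h_c·A = 11.44827 × 4.5 × 7.06858 = 364.154 kN.
I_c = πr⁴/4 = π × 1.5⁴/4 = 3.97608 m⁴.
Centre of pressure: y_p = y_c + I_c/(y_c·A) = 4.5 + 3.97608/(4.5 × 7.06858) = 4.5 + 0.125 = 4.625 m along the plane.
The resultant acts 1.5 + 0.125 = 1.625 m (along the plate) below the hinge at the top edge, so the moment about the hinge is M = F × 1.625 = 364.154 × 1.625 = 591.75 kN·m.
A normal force at the bottom, 3 m from the hinge, must supply this moment: P = 591.75/3 = 197.25 kN.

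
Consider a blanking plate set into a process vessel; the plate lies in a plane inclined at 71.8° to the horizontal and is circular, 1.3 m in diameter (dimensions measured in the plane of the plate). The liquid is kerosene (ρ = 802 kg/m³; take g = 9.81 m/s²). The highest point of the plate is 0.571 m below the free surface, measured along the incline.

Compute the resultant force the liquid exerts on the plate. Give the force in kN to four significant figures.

F ≈ 12.11 kN

γ = ρg = 802 × 9.81 / 1000 = 7.86762 kN/m³.
Let θ = 71.8° be the plate's angle to the horizontal; measure y along the incline from where the plane meets the free surface. Vertical depth h = y·sinθ with sinθ = 0.949972.
The centroid is at the centre, 0.65 m below the top of the plate, so y_c = 0.571 + 0.65 = 1.221 m and h_c = 1.221 × 0.949972 = 1.15992 m.
A = π(0.65)² = 1.32732 m².
Resultant F = γ·h_c·A = 7.86762 × 1.15992 × 1.32732 = 12.1129 kN.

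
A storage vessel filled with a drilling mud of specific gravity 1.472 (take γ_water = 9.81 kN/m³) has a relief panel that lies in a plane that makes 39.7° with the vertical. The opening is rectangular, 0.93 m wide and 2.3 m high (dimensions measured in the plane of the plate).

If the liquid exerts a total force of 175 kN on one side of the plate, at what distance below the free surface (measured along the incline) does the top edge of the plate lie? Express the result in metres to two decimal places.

y_top ≈ 6.21 m

γ = 1.472 × 9.81 = 14.44032 kN/m³.
A = 0.93 × 2.3 = 2.139 m².
From F = γ·h_c·A, the centroid depth is h_c = 175/(14.44032 × 2.139) = 5.66566 m.
The plate makes 39.7° with the vertical, i.e. θ = 90° − 39.7° = 50.3° to the horizontal. Measuring y along the incline from the free-surface line, vertical depth h = y·sinθ with sinθ = 0.769400.
Along the incline, y_c = h_c/sinθ = 5.66566/0.769400 = 7.36374 m.
The centroid lies 2.3/2 = 1.15 m below the top edge, so the top edge sits at y_top = 7.36374 − 1.15 = 6.21374 m along the incline.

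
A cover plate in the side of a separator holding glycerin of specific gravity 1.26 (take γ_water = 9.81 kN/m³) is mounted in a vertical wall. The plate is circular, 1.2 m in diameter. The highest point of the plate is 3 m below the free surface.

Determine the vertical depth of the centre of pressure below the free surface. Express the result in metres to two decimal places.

γ = 1.26 × 9.81 = 12.3606 kN/m³.
The centroid is at the centre, 0.6 m below the top of the plate, so the centroid depth is h_c = 3 + 0.6 = 3.6 m.
A = π(0.6)² = 1.13097 m².
Resultant F = γ·h_c·A = 12.3606 × 3.6 × 1.13097 = 50.3261 kN.
I_c = πr⁴/4 = π × 0.6⁴/4 = 0.101788 m⁴.
Centre of pressure: y_p = y_c + I_c/(y_c·A) = 3.6 + 0.101788/(3.6 × 1.13097) = 3.6 + 0.0250002 = 3.625 m along the plane.

h_p = 3.63 m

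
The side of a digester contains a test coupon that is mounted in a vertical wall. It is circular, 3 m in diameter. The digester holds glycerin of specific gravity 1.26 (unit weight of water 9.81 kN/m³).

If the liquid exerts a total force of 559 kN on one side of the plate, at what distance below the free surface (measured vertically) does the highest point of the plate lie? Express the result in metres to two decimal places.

d_top ≈ 4.90 m

γ = 1.26 × 9.81 = 12.3606 kN/m³.
A = π(1.5)² = 7.06858 m².
From F = γ·h_c·A, the centroid depth is h_c = 559/(12.3606 × 7.06858) = 6.39794 m.
The centroid is at the centre, 1.5 m below the top of the plate, so the highest point sits at h_top = 6.39794 − 1.5 = 4.89794 m below the surface.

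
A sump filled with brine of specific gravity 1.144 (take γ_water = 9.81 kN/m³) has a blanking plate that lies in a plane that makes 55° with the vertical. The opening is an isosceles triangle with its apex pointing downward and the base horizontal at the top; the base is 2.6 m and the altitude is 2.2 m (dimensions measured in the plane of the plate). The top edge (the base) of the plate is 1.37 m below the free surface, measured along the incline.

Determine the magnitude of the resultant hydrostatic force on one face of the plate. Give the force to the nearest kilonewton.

γ = 1.144 × 9.81 = 11.22264 kN/m³.
The plate makes 55° with the vertical, i.e. θ = 90° − 55° = 35° to the horizontal. Measuring y along the incline from the free-surface line, vertical depth h = y·sinθ with sinθ = 0.573576.
With the apex down, the centroid sits h/3 = 2.2/3 = 0.733333 m below the base (the top edge), so y_c = 1.37 + 0.733333 = 2.10333 m and h_c = 2.10333 × 0.573576 = 1.20642 m.
A = ½ × 2.6 × 2.2 = 2.86 m².
Resultant F = γ·h_c·A = 11.22264 × 1.20642 × 2.86 = 38.7222 kN.

F ≈ 39 kN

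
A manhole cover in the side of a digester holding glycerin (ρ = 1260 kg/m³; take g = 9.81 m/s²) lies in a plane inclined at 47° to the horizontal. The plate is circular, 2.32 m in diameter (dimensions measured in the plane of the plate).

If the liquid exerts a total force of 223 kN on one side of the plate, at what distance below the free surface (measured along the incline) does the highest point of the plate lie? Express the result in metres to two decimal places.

y_top ≈ 4.68 m

γ = ρg = 1260 × 9.81 / 1000 = 12.3606 kN/m³.
A = π(1.16)² = 4.22733 m².
From F = γ·h_c·A, the centroid depth is h_c = 223/(12.3606 × 4.22733) = 4.26775 m.
Let θ = 47° be the plate's angle to the horizontal; measure y along the incline from where the plane meets the free surface. Vertical depth h = y·sinθ with sinθ = 0.731354.
Along the incline, y_c = h_c/sinθ = 4.26775/0.731354 = 5.83541 m.
The centroid is at the centre, 1.16 m below the top of the plate, so the highest point sits at y_top = 5.83541 − 1.16 = 4.67541 m along the incline.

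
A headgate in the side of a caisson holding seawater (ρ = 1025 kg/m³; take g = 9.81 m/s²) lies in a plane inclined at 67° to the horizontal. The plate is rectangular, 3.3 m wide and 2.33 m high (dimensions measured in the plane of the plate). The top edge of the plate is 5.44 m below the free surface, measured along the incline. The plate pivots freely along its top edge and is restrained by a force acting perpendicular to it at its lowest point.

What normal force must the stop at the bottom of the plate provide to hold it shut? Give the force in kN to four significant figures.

γ = ρg = 1025 × 9.81 / 1000 = 10.05525 kN/m³.
Let θ = 67° be the plate's angle to the horizontal; measure y along the incline from where the plane meets the free surface. Vertical depth h = y·sinθ with sinθ = 0.920505.
The centroid lies 2.33/2 = 1.165 m below the top edge, so y_c = 5.44 + 1.165 = 6.605 m and h_c = 6.605 × 0.920505 = 6.07994 m.
A = 3.3 × 2.33 = 7.689 m².
Resultant F = γ·h_c·A = 10.05525 × 6.07994 × 7.689 = 470.069 kN.
I_c = b·h³/12 = 3.3 × 2.33³/12 = 3.47857 m⁴.
Centre of pressure: y_p = y_c + I_c/(y_c·A) = 6.605 + 3.47857/(6.605 × 7.689) = 6.605 + 0.0684949 = 6.67349 m along the plane.
The resultant acts 1.165 + 0.0684949 = 1.23349 m (along the plate) below the hinge at the top edge, so the moment about the hinge is M = F × 1.23349 = 470.069 × 1.23349 = 579.825 kN·m.
A normal force at the bottom, 2.33 m from the hinge, must supply this moment: P = 579.825/2.33 = 248.852 kN.

P ≈ 248.9 kN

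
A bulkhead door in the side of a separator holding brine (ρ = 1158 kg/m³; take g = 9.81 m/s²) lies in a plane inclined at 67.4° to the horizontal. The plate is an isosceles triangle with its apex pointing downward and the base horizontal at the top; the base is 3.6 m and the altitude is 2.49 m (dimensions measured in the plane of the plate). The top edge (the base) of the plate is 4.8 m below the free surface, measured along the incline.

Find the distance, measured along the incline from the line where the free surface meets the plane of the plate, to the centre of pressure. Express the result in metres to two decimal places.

γ = ρg = 1158 × 9.81 / 1000 = 11.35998 kN/m³.
Let θ = 67.4° be the plate's angle to the horizontal; measure y along the incline from where the plane meets the free surface. Vertical depth h = y·sinθ with sinθ = 0.923210.
With the apex down, the centroid sits h/3 = 2.49/3 = 0.83 m below the base (the top edge), so y_c = 4.8 + 0.83 = 5.63 m and h_c = 5.63 × 0.923210 = 5.19767 m.
A = ½ × 3.6 × 2.49 = 4.482 m².
Resultant F = γ·h_c·A = 11.35998 × 5.19767 × 4.482 = 264.642 kN.
I_c = b·h³/36 = 3.6 × 2.49³/36 = 1.54382 m⁴.
Centre of pressure: y_p = y_c + I_c/(y_c·A) = 5.63 + 1.54382/(5.63 × 4.482) = 5.63 + 0.061181 = 5.69118 m along the plane.

y_p = 5.69 m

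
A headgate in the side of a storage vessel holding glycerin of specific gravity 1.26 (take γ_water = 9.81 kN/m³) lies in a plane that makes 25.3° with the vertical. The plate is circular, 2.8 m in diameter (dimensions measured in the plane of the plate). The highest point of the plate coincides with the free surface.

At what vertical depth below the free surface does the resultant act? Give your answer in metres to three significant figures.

γ = 1.26 × 9.81 = 12.3606 kN/m³.
The plate makes 25.3° with the vertical, i.e. θ = 90° − 25.3° = 64.7° to the horizontal. Measuring y along the incline from the free-surface line, vertical depth h = y·sinθ with sinθ = 0.904083.
The centroid is at the centre, 1.4 m below the top of the plate, so y_c = 1.4 m and h_c = 1.4 × 0.904083 = 1.26572 m.
A = π(1.4)² = 6.15752 m².
Resultant F = γ·h_c·A = 12.3606 × 1.26572 × 6.15752 = 96.3348 kN.
I_c = πr⁴/4 = π × 1.4⁴/4 = 3.01719 m⁴.
Centre of pressure: y_p = y_c + I_c/(y_c·A) = 1.4 + 3.01719/(1.4 × 6.15752) = 1.4 + 0.350001 = 1.75 m along the plane.
Vertically, h_p = y_p·sinθ = 1.75 × 0.904083 = 1.58215 m.

h_p = 1.58 m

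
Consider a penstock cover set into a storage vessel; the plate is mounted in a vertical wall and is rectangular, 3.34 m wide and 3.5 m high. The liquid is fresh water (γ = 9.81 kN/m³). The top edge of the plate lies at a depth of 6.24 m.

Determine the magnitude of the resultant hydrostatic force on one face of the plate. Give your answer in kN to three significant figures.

γ = 9.81 kN/m³.
The centroid lies 3.5/2 = 1.75 m below the top edge, so the centroid depth is h_c = 6.24 + 1.75 = 7.99 m.
A = 3.34 × 3.5 = 11.69 m².
Resultant F = γ·h_c·A = 9.81 × 7.99 × 11.69 = 916.284 kN.

F ≈ 916 kN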